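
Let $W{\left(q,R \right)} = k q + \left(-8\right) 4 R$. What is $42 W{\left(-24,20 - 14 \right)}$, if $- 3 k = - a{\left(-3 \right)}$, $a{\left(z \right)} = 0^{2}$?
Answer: $-8064$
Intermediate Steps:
$a{\left(z \right)} = 0$
$k = 0$ ($k = - \frac{\left(-1\right) 0}{3} = \left(- \frac{1}{3}\right) 0 = 0$)
$W{\left(q,R \right)} = - 32 R$ ($W{\left(q,R \right)} = 0 q + \left(-8\right) 4 R = 0 - 32 R = - 32 R$)
$42 W{\left(-24,20 - 14 \right)} = 42 \left(- 32 \left(20 - 14\right)\right) = 42 \left(\left(-32\right) 6\right) = 42 \left(-192\right) = -8064$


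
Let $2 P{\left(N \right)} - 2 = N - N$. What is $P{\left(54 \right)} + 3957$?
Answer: $3958$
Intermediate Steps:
$P{\left(N \right)} = 1$ ($P{\left(N \right)} = 1 + \frac{N - N}{2} = 1 + \frac{1}{2} \cdot 0 = 1 + 0 = 1$)
$P{\left(54 \right)} + 3957 = 1 + 3957 = 3958$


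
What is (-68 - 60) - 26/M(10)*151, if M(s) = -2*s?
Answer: 683/10 ≈ 68.300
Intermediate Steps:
(-68 - 60) - 26/M(10)*151 = (-68 - 60) - 26/((-2*10))*151 = -128 - 26/(-20)*151 = -128 - 26*(-1/20)*151 = -128 + (13/10)*151 = -128 + 1963/10 = 683/10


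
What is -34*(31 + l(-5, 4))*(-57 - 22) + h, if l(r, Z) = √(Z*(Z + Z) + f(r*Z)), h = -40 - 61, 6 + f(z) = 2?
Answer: 83165 + 5372*√7 ≈ 97378.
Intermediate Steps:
f(z) = -4 (f(z) = -6 + 2 = -4)
h = -101
l(r, Z) = √(-4 + 2*Z²) (l(r, Z) = √(Z*(Z + Z) - 4) = √(Z*(2*Z) - 4) = √(2*Z² - 4) = √(-4 + 2*Z²))
-34*(31 + l(-5, 4))*(-57 - 22) + h = -34*(31 + √(-4 + 2*4²))*(-57 - 22) - 101 = -34*(31 + √(-4 + 2*16))*(-79) - 101 = -34*(31 + √(-4 + 32))*(-79) - 101 = -34*(31 + √28)*(-79) - 101 = -34*(31 + 2*√7)*(-79) - 101 = -34*(-2449 - 158*√7) - 101 = (83266 + 5372*√7) - 101 = 83165 + 5372*√7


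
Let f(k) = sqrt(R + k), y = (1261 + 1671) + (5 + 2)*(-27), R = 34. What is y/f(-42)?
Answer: -2743*I*sqrt(2)/4 ≈ -969.8*I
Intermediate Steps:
y = 2743 (y = 2932 + 7*(-27) = 2932 - 189 = 2743)
f(k) = sqrt(34 + k)
y/f(-42) = 2743/(sqrt(34 - 42)) = 2743/(sqrt(-8)) = 2743/((2*I*sqrt(2))) = 2743*(-I*sqrt(2)/4) = -2743*I*sqrt(2)/4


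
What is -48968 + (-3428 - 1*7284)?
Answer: -59680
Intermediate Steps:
-48968 + (-3428 - 1*7284) = -48968 + (-3428 - 7284) = -48968 - 10712 = -59680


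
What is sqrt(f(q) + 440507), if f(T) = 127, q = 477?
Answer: sqrt(440634) ≈ 663.80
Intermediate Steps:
sqrt(f(q) + 440507) = sqrt(127 + 440507) = sqrt(440634)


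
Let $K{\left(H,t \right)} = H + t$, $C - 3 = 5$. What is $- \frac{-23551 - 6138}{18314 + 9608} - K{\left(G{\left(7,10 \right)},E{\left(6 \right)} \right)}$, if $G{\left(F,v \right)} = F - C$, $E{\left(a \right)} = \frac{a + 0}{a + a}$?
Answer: $\frac{21825}{13961} \approx 1.5633$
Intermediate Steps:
$C = 8$ ($C = 3 + 5 = 8$)
$E{\left(a \right)} = \frac{1}{2}$ ($E{\left(a \right)} = \frac{a}{2 a} = a \frac{1}{2 a} = \frac{1}{2}$)
$G{\left(F,v \right)} = -8 + F$ ($G{\left(F,v \right)} = F - 8 = -8 + F$)
$- \frac{-23551 - 6138}{18314 + 9608} - K{\left(G{\left(7,10 \right)},E{\left(6 \right)} \right)} = - \frac{-23551 - 6138}{18314 + 9608} - \left(\left(-8 + 7\right) + \frac{1}{2}\right) = - \frac{-29689}{27922} - \left(-1 + \frac{1}{2}\right) = - \frac{-29689}{27922} - - \frac{1}{2} = \left(-1\right) \left(- \frac{29689}{27922}\right) + \frac{1}{2} = \frac{29689}{27922} + \frac{1}{2} = \frac{21825}{13961}$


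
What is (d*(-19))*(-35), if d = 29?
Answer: 19285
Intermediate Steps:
(d*(-19))*(-35) = (29*(-19))*(-35) = -551*(-35) = 19285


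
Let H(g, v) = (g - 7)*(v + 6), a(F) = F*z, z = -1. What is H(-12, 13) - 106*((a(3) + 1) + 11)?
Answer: -1315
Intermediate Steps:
a(F) = -F (a(F) = F*(-1) = -F)
H(g, v) = (-7 + g)*(6 + v)
H(-12, 13) - 106*((a(3) + 1) + 11) = (-42 - 7*13 + 6*(-12) - 12*13) - 106*((-1*3 + 1) + 11) = (-42 - 91 - 72 - 156) - 106*((-3 + 1) + 11) = -361 - 106*(-2 + 11) = -361 - 106*9 = -361 - 954 = -1315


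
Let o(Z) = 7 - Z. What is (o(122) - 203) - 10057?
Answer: -10375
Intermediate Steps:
(o(122) - 203) - 10057 = ((7 - 1*122) - 203) - 10057 = ((7 - 122) - 203) - 10057 = (-115 - 203) - 10057 = -318 - 10057 = -10375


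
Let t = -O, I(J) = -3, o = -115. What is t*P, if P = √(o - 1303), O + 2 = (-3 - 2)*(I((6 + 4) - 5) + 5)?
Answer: 12*I*√1418 ≈ 451.88*I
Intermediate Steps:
O = -12 (O = -2 + (-3 - 2)*(-3 + 5) = -2 - 5*2 = -2 - 10 = -12)
P = I*√1418 (P = √(-115 - 1303) = √(-1418) = I*√1418 ≈ 37.656*I)
t = 12 (t = -1*(-12) = 12)
t*P = 12*(I*√1418) = 12*I*√1418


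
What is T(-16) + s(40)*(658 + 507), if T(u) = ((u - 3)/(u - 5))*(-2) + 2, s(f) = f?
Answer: 978604/21 ≈ 46600.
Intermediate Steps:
T(u) = 2 - 2*(-3 + u)/(-5 + u) (T(u) = ((-3 + u)/(-5 + u))*(-2) + 2 = -2*(-3 + u)/(-5 + u) + 2 = 2 - 2*(-3 + u)/(-5 + u))
T(-16) + s(40)*(658 + 507) = -4/(-5 - 16) + 40*(658 + 507) = -4/(-21) + 40*1165 = -4*(-1/21) + 46600 = 4/21 + 46600 = 978604/21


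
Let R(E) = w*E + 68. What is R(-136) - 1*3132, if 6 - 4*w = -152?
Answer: -8436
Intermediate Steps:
w = 79/2 (w = 3/2 - ¼*(-152) = 3/2 + 38 = 79/2 ≈ 39.500)
R(E) = 68 + 79*E/2 (R(E) = 79*E/2 + 68 = 68 + 79*E/2)
R(-136) - 1*3132 = (68 + (79/2)*(-136)) - 1*3132 = (68 - 5372) - 3132 = -5304 - 3132 = -8436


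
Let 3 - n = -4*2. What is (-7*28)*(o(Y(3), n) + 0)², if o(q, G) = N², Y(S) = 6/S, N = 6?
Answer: -254016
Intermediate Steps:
n = 11 (n = 3 - (-4)*2 = 3 - 1*(-8) = 3 + 8 = 11)
o(q, G) = 36 (o(q, G) = 6² = 36)
(-7*28)*(o(Y(3), n) + 0)² = (-7*28)*(36 + 0)² = -196*36² = -196*1296 = -254016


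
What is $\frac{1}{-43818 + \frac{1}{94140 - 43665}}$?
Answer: $- \frac{50475}{2211713549} \approx -2.2822 \cdot 10^{-5}$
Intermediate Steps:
$\frac{1}{-43818 + \frac{1}{94140 - 43665}} = \frac{1}{-43818 + \frac{1}{50475}} = \frac{1}{- \frac{2211713549}{50475}} = - \frac{50475}{2211713549}$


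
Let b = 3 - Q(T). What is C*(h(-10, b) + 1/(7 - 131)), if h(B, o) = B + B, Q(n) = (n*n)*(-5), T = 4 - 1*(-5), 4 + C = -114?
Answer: 146379/62 ≈ 2361.0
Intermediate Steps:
C = -118 (C = -4 - 114 = -118)
T = 9 (T = 4 + 5 = 9)
Q(n) = -5*n² (Q(n) = n²*(-5) = -5*n²)
b = 408 (b = 3 - (-5)*9² = 3 - (-5)*81 = 3 - 1*(-405) = 3 + 405 = 408)
h(B, o) = 2*B
C*(h(-10, b) + 1/(7 - 131)) = -118*(2*(-10) + 1/(7 - 131)) = -118*(-20 + 1/(-124)) = -118*(-20 - 1/124) = -118*(-2481/124) = 146379/62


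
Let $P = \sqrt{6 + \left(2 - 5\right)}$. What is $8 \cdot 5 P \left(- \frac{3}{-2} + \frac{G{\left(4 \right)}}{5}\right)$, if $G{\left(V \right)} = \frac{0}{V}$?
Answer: $60 \sqrt{3} \approx 103.92$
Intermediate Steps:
$G{\left(V \right)} = 0$
$P = \sqrt{3}$ ($P = \sqrt{6 - 3} = \sqrt{3} \approx 1.732$)
$8 \cdot 5 P \left(- \frac{3}{-2} + \frac{G{\left(4 \right)}}{5}\right) = 8 \cdot 5 \sqrt{3} \left(- \frac{3}{-2} + \frac{0}{5}\right) = 8 \cdot 5 \sqrt{3} \left(\left(-3\right) \left(- \frac{1}{2}\right) + 0 \cdot \frac{1}{5}\right) = 8 \cdot 5 \sqrt{3} \left(\frac{3}{2} + 0\right) = 8 \cdot 5 \sqrt{3} \cdot \frac{3}{2} = 8 \frac{15 \sqrt{3}}{2} = 60 \sqrt{3}$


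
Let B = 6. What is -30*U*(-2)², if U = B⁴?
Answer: -155520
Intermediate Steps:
U = 1296 (U = 6⁴ = 1296)
-30*U*(-2)² = -30*1296*(-2)² = -38880*4 = -155520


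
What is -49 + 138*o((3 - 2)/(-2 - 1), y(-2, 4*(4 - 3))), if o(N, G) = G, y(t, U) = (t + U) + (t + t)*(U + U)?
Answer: -4189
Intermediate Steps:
y(t, U) = U + t + 4*U*t (y(t, U) = (U + t) + (2*t)*(2*U) = (U + t) + 4*U*t = U + t + 4*U*t)
-49 + 138*o((3 - 2)/(-2 - 1), y(-2, 4*(4 - 3))) = -49 + 138*(4*(4 - 3) - 2 + 4*(4*(4 - 3))*(-2)) = -49 + 138*(4*1 - 2 + 4*(4*1)*(-2)) = -49 + 138*(4 - 2 + 4*4*(-2)) = -49 + 138*(4 - 2 - 32) = -49 + 138*(-30) = -49 - 4140 = -4189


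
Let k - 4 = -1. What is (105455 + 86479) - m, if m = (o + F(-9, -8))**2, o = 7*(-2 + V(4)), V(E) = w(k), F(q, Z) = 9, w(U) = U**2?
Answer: 188570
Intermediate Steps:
k = 3 (k = 4 - 1 = 3)
V(E) = 9 (V(E) = 3**2 = 9)
o = 49 (o = 7*(-2 + 9) = 7*7 = 49)
m = 3364 (m = (49 + 9)**2 = 58**2 = 3364)
(105455 + 86479) - m = (105455 + 86479) - 1*3364 = 191934 - 3364 = 188570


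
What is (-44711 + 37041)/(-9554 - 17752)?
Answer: 3835/13653 ≈ 0.28089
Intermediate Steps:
(-44711 + 37041)/(-9554 - 17752) = -7670/(-27306) = -7670*(-1/27306) = 3835/13653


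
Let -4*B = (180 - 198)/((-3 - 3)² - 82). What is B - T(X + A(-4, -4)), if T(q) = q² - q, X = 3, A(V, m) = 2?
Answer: -1849/92 ≈ -20.098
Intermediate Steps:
B = -9/92 (B = -(180 - 198)/(4*((-3 - 3)² - 82)) = -(-9)/(2*((-6)² - 82)) = -(-9)/(2*(36 - 82)) = -(-9)/(2*(-46)) = -(-9)*(-1)/(2*46) = -¼*9/23 = -9/92 ≈ -0.097826)
B - T(X + A(-4, -4)) = -9/92 - (3 + 2)*(-1 + (3 + 2)) = -9/92 - 5*(-1 + 5) = -9/92 - 5*4 = -9/92 - 1*20 = -9/92 - 20 = -1849/92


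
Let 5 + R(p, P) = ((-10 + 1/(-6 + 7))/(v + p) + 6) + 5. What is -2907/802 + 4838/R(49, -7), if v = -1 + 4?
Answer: 200883131/243006 ≈ 826.66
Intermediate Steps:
v = 3
R(p, P) = 6 - 9/(3 + p) (R(p, P) = -5 + (((-10 + 1/(-6 + 7))/(3 + p) + 6) + 5) = -5 + (((-10 + 1/1)/(3 + p) + 6) + 5) = -5 + (((-10 + 1)/(3 + p) + 6) + 5) = -5 + ((-9/(3 + p) + 6) + 5) = -5 + ((6 - 9/(3 + p)) + 5) = -5 + (11 - 9/(3 + p)) = 6 - 9/(3 + p))
-2907/802 + 4838/R(49, -7) = -2907/802 + 4838/((3*(3 + 2*49)/(3 + 49))) = -2907*1/802 + 4838/((3*(3 + 98)/52)) = -2907/802 + 4838/((3*(1/52)*101)) = -2907/802 + 4838/(303/52) = -2907/802 + 4838*(52/303) = -2907/802 + 251576/303 = 200883131/243006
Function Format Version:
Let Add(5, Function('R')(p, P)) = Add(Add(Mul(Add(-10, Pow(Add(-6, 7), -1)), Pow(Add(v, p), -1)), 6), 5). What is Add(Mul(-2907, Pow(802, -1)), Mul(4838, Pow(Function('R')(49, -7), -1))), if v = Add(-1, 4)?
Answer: Rational(200883131, 243006) ≈ 826.66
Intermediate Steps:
v = 3
Function('R')(p, P) = Add(6, Mul(-9, Pow(Add(3, p), -1))) (Function('R')(p, P) = Add(-5, Add(Add(Mul(Add(-10, Pow(Add(-6, 7), -1)), Pow(Add(3, p), -1)), 6), 5)) = Add(-5, Add(Add(Mul(Add(-10, Pow(1, -1)), Pow(Add(3, p), -1)), 6), 5)) = Add(-5, Add(Add(Mul(Add(-10, 1), Pow(Add(3, p), -1)), 6), 5)) = Add(-5, Add(Add(Mul(-9, Pow(Add(3, p), -1)), 6), 5)) = Add(-5, Add(Add(6, Mul(-9, Pow(Add(3, p), -1))), 5)) = Add(-5, Add(11, Mul(-9, Pow(Add(3, p), -1)))) = Add(6, Mul(-9, Pow(Add(3, p), -1))))
Add(Mul(-2907, Pow(802, -1)), Mul(4838, Pow(Function('R')(49, -7), -1))) = Add(Mul(-2907, Pow(802, -1)), Mul(4838, Pow(Mul(3, Pow(Add(3, 49), -1), Add(3, Mul(2, 49))), -1))) = Add(Mul(-2907, Rational(1, 802)), Mul(4838, Pow(Mul(3, Pow(52, -1), Add(3, 98)), -1))) = Add(Rational(-2907, 802), Mul(4838, Pow(Mul(3, Rational(1, 52), 101), -1))) = Add(Rational(-2907, 802), Mul(4838, Pow(Rational(303, 52), -1))) = Add(Rational(-2907, 802), Mul(4838, Rational(52, 303))) = Add(Rational(-2907, 802), Rational(251576, 303)) = Rational(200883131, 243006)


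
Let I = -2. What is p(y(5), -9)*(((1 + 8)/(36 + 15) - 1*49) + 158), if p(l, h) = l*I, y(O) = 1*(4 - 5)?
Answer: 3712/17 ≈ 218.35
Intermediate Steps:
y(O) = -1 (y(O) = 1*(-1) = -1)
p(l, h) = -2*l (p(l, h) = l*(-2) = -2*l)
p(y(5), -9)*(((1 + 8)/(36 + 15) - 1*49) + 158) = (-2*(-1))*(((1 + 8)/(36 + 15) - 1*49) + 158) = 2*((9/51 - 49) + 158) = 2*((9*(1/51) - 49) + 158) = 2*((3/17 - 49) + 158) = 2*(-830/17 + 158) = 2*(1856/17) = 3712/17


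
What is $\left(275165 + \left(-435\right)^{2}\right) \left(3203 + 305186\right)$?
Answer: $143212767710$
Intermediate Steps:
$\left(275165 + \left(-435\right)^{2}\right) \left(3203 + 305186\right) = \left(275165 + 189225\right) 308389 = 464390 \cdot 308389 = 143212767710$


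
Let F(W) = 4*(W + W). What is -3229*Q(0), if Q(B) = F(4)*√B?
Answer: 0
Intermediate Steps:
F(W) = 8*W (F(W) = 4*(2*W) = 8*W)
Q(B) = 32*√B (Q(B) = (8*4)*√B = 32*√B)
-3229*Q(0) = -103328*√0 = -103328*0 = -3229*0 = 0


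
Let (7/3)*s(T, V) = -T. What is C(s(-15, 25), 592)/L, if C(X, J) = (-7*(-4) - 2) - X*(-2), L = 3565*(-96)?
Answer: -17/149730 ≈ -0.00011354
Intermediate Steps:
s(T, V) = -3*T/7 (s(T, V) = 3*(-T)/7 = -3*T/7)
L = -342240
C(X, J) = 26 + 2*X (C(X, J) = (28 - 2) - (-2)*X = 26 + 2*X)
C(s(-15, 25), 592)/L = (26 + 2*(-3/7*(-15)))/(-342240) = (26 + 2*(45/7))*(-1/342240) = (26 + 90/7)*(-1/342240) = (272/7)*(-1/342240) = -17/149730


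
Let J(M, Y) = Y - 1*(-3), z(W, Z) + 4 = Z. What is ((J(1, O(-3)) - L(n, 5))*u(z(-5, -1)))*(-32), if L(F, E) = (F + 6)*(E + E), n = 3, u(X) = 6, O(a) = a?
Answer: 17280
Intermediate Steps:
z(W, Z) = -4 + Z
J(M, Y) = 3 + Y (J(M, Y) = Y + 3 = 3 + Y)
L(F, E) = 2*E*(6 + F) (L(F, E) = (6 + F)*(2*E) = 2*E*(6 + F))
((J(1, O(-3)) - L(n, 5))*u(z(-5, -1)))*(-32) = (((3 - 3) - 2*5*(6 + 3))*6)*(-32) = ((0 - 2*5*9)*6)*(-32) = ((0 - 1*90)*6)*(-32) = ((0 - 90)*6)*(-32) = -90*6*(-32) = -540*(-32) = 17280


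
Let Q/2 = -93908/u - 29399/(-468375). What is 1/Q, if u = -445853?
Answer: 208826398875/114183583694 ≈ 1.8289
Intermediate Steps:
Q = 114183583694/208826398875 (Q = 2*(-93908/(-445853) - 29399/(-468375)) = 2*(-93908*(-1/445853) - 29399*(-1/468375)) = 2*(93908/445853 + 29399/468375) = 2*(57091791847/208826398875) = 114183583694/208826398875 ≈ 0.54679)
1/Q = 1/(114183583694/208826398875) = 208826398875/114183583694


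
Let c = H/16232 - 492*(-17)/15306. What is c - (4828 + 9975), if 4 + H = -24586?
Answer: -306500119389/20703916 ≈ -14804.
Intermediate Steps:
H = -24590 (H = -4 - 24586 = -24590)
c = -20050841/20703916 (c = -24590/16232 - 492*(-17)/15306 = -24590*1/16232 + 8364*(1/15306) = -12295/8116 + 1394/2551 = -20050841/20703916 ≈ -0.96846)
c - (4828 + 9975) = -20050841/20703916 - (4828 + 9975) = -20050841/20703916 - 1*14803 = -20050841/20703916 - 14803 = -306500119389/20703916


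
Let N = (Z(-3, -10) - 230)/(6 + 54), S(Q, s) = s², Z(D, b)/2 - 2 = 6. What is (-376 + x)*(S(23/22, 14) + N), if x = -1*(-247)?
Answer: -248239/10 ≈ -24824.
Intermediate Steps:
Z(D, b) = 16 (Z(D, b) = 4 + 2*6 = 4 + 12 = 16)
N = -107/30 (N = (16 - 230)/(6 + 54) = -214/60 = -214*1/60 = -107/30 ≈ -3.5667)
x = 247
(-376 + x)*(S(23/22, 14) + N) = (-376 + 247)*(14² - 107/30) = -129*(196 - 107/30) = -129*5773/30 = -248239/10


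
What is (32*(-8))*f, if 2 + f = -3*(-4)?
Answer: -2560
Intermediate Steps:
f = 10 (f = -2 - 3*(-4) = -2 + 12 = 10)
(32*(-8))*f = (32*(-8))*10 = -256*10 = -2560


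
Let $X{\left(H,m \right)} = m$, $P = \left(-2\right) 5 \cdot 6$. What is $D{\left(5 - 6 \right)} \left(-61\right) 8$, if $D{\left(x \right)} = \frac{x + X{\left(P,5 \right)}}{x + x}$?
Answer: $976$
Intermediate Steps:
$P = -60$ ($P = \left(-10\right) 6 = -60$)
$D{\left(x \right)} = \frac{5 + x}{2 x}$ ($D{\left(x \right)} = \frac{x + 5}{x + x} = \frac{5 + x}{2 x}$)
$D{\left(5 - 6 \right)} \left(-61\right) 8 = \frac{5 + \left(5 - 6\right)}{2 \left(5 - 6\right)} \left(-61\right) 8 = \frac{5 - 1}{2 \left(-1\right)} \left(-61\right) 8 = \frac{1}{2} \left(-1\right) 4 \left(-61\right) 8 = \left(-2\right) \left(-61\right) 8 = 122 \cdot 8 = 976$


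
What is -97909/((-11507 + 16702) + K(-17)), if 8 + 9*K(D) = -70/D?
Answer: -4993359/264923 ≈ -18.848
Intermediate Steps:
K(D) = -8/9 - 70/(9*D) (K(D) = -8/9 + (-70/D)/9 = -8/9 - 70/(9*D))
-97909/((-11507 + 16702) + K(-17)) = -97909/((-11507 + 16702) + (2/9)*(-35 - 4*(-17))/(-17)) = -97909/(5195 + (2/9)*(-1/17)*(-35 + 68)) = -97909/(5195 + (2/9)*(-1/17)*33) = -97909/(5195 - 22/51) = -97909/264923/51 = -97909*51/264923 = -4993359/264923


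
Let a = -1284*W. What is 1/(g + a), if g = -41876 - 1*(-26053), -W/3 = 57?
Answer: 1/203741 ≈ 4.9082e-6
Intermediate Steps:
W = -171 (W = -3*57 = -171)
a = 219564 (a = -1284*(-171) = 219564)
g = -15823 (g = -41876 + 26053 = -15823)
1/(g + a) = 1/(-15823 + 219564) = 1/203741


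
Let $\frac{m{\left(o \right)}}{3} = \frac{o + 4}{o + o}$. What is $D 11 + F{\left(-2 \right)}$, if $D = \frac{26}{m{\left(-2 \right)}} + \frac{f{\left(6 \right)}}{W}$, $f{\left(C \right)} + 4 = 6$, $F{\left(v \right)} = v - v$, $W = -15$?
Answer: $- \frac{2882}{15} \approx -192.13$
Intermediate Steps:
$F{\left(v \right)} = 0$
$f{\left(C \right)} = 2$ ($f{\left(C \right)} = -4 + 6 = 2$)
$m{\left(o \right)} = \frac{3 \left(4 + o\right)}{2 o}$ ($m{\left(o \right)} = 3 \frac{o + 4}{o + o} = 3 \frac{4 + o}{2 o} = \frac{3 \left(4 + o\right)}{2 o}$)
$D = - \frac{262}{15}$ ($D = \frac{26}{\frac{3}{2} + \frac{6}{-2}} + \frac{2}{-15} = \frac{26}{\frac{3}{2} + 6 \left(- \frac{1}{2}\right)} + 2 \left(- \frac{1}{15}\right) = \frac{26}{\frac{3}{2} - 3} - \frac{2}{15} = \frac{26}{- \frac{3}{2}} - \frac{2}{15} = 26 \left(- \frac{2}{3}\right) - \frac{2}{15} = - \frac{52}{3} - \frac{2}{15} = - \frac{262}{15} \approx -17.467$)
$D 11 + F{\left(-2 \right)} = \left(- \frac{262}{15}\right) 11 + 0 = - \frac{2882}{15} + 0 = - \frac{2882}{15}$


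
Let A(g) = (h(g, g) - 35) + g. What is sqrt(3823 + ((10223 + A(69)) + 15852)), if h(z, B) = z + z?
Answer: sqrt(30070) ≈ 173.41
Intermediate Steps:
h(z, B) = 2*z
A(g) = -35 + 3*g (A(g) = (2*g - 35) + g = (-35 + 2*g) + g = -35 + 3*g)
sqrt(3823 + ((10223 + A(69)) + 15852)) = sqrt(3823 + ((10223 + (-35 + 3*69)) + 15852)) = sqrt(3823 + ((10223 + (-35 + 207)) + 15852)) = sqrt(3823 + ((10223 + 172) + 15852)) = sqrt(3823 + (10395 + 15852)) = sqrt(3823 + 26247) = sqrt(30070)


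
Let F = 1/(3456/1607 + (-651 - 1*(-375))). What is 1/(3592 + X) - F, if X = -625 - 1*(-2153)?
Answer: 2166979/563297280 ≈ 0.0038470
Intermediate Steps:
X = 1528 (X = -625 + 2153 = 1528)
F = -1607/440076 (F = 1/(3456*(1/1607) + (-651 + 375)) = 1/(3456/1607 - 276) = 1/(-440076/1607) = -1607/440076 ≈ -0.0036516)
1/(3592 + X) - F = 1/(3592 + 1528) - 1*(-1607/440076) = 1/5120 + 1607/440076 = 2166979/563297280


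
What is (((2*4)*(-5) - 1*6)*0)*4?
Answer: 0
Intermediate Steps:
(((2*4)*(-5) - 1*6)*0)*4 = ((8*(-5) - 6)*0)*4 = ((-40 - 6)*0)*4 = -46*0*4 = 0*4 = 0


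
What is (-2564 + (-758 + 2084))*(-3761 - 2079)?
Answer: 7229920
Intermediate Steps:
(-2564 + (-758 + 2084))*(-3761 - 2079) = (-2564 + 1326)*(-5840) = -1238*(-5840) = 7229920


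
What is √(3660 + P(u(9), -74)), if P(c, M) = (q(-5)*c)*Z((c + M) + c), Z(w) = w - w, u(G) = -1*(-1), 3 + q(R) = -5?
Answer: 2*√915 ≈ 60.498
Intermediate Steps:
q(R) = -8 (q(R) = -3 - 5 = -8)
u(G) = 1
Z(w) = 0
P(c, M) = 0 (P(c, M) = -8*c*0 = 0)
√(3660 + P(u(9), -74)) = √(3660 + 0) = √3660 = 2*√915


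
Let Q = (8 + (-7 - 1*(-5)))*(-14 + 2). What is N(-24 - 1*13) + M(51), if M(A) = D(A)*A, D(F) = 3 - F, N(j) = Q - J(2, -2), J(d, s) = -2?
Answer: -2518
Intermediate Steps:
Q = -72 (Q = (8 + (-7 + 5))*(-12) = (8 - 2)*(-12) = 6*(-12) = -72)
N(j) = -70 (N(j) = -72 - 1*(-2) = -72 + 2 = -70)
M(A) = A*(3 - A) (M(A) = (3 - A)*A = A*(3 - A))
N(-24 - 1*13) + M(51) = -70 + 51*(3 - 1*51) = -70 + 51*(3 - 51) = -70 + 51*(-48) = -70 - 2448 = -2518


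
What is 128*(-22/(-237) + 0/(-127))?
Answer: 2816/237 ≈ 11.882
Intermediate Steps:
128*(-22/(-237) + 0/(-127)) = 128*(-22*(-1/237) + 0*(-1/127)) = 128*(22/237 + 0) = 128*(22/237) = 2816/237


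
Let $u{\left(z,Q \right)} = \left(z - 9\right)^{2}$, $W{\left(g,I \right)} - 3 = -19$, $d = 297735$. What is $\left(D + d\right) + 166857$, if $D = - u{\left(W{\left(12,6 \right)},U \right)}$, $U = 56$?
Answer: $463967$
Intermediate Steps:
$W{\left(g,I \right)} = -16$ ($W{\left(g,I \right)} = 3 - 19 = -16$)
$u{\left(z,Q \right)} = \left(-9 + z\right)^{2}$
$D = -625$ ($D = - \left(-9 - 16\right)^{2} = - \left(-25\right)^{2} = \left(-1\right) 625 = -625$)
$\left(D + d\right) + 166857 = \left(-625 + 297735\right) + 166857 = 297110 + 166857 = 463967$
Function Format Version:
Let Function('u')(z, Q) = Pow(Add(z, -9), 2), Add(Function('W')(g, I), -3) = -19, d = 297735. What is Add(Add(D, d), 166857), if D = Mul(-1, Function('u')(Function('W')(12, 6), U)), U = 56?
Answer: 463967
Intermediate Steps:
Function('W')(g, I) = -16 (Function('W')(g, I) = Add(3, -19) = -16)
Function('u')(z, Q) = Pow(Add(-9, z), 2)
D = -625 (D = Mul(-1, Pow(Add(-9, -16), 2)) = Mul(-1, Pow(-25, 2)) = Mul(-1, 625) = -625)
Add(Add(D, d), 166857) = Add(Add(-625, 297735), 166857) = Add(297110, 166857) = 463967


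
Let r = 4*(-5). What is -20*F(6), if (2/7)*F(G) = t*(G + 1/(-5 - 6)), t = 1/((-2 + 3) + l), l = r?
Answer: 4550/209 ≈ 21.770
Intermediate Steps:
r = -20
l = -20
t = -1/19 (t = 1/((-2 + 3) - 20) = 1/(1 - 20) = 1/(-19) = -1/19 ≈ -0.052632)
F(G) = 7/418 - 7*G/38 (F(G) = 7*(-(G + 1/(-5 - 6))/19)/2 = 7*(-(G + 1/(-11))/19)/2 = 7*(-(G - 1/11)/19)/2 = 7*(-(-1/11 + G)/19)/2 = 7*(1/209 - G/19)/2 = 7/418 - 7*G/38)
-20*F(6) = -20*(7/418 - 7/38*6) = -20*(7/418 - 21/19) = -20*(-455/418) = 4550/209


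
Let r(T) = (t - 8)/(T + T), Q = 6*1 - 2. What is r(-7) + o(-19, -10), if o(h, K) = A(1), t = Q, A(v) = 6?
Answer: 44/7 ≈ 6.2857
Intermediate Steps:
Q = 4 (Q = 6 - 2 = 4)
t = 4
o(h, K) = 6
r(T) = -2/T (r(T) = (4 - 8)/(T + T) = -4*1/(2*T) = -2/T)
r(-7) + o(-19, -10) = -2/(-7) + 6 = -2*(-⅐) + 6 = 2/7 + 6 = 44/7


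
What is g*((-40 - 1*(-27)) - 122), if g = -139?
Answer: 18765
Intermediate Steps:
g*((-40 - 1*(-27)) - 122) = -139*((-40 - 1*(-27)) - 122) = -139*((-40 + 27) - 122) = -139*(-13 - 122) = -139*(-135) = 18765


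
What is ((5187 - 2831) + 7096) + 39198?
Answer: 48650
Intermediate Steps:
((5187 - 2831) + 7096) + 39198 = (2356 + 7096) + 39198 = 9452 + 39198 = 48650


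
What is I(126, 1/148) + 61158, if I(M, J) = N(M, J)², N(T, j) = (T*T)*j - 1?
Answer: 99185926/1369 ≈ 72451.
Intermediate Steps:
N(T, j) = -1 + j*T² (N(T, j) = T²*j - 1 = j*T² - 1 = -1 + j*T²)
I(M, J) = (-1 + J*M²)²
I(126, 1/148) + 61158 = (-1 + 126²/148)² + 61158 = (-1 + (1/148)*15876)² + 61158 = (-1 + 3969/37)² + 61158 = (3932/37)² + 61158 = 15460624/1369 + 61158 = 99185926/1369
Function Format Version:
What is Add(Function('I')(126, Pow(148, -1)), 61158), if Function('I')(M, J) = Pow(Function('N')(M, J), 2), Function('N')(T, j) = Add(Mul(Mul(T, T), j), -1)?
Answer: Rational(99185926, 1369) ≈ 72451.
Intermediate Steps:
Function('N')(T, j) = Add(-1, Mul(j, Pow(T, 2))) (Function('N')(T, j) = Add(Mul(Pow(T, 2), j), -1) = Add(Mul(j, Pow(T, 2)), -1) = Add(-1, Mul(j, Pow(T, 2))))
Function('I')(M, J) = Pow(Add(-1, Mul(J, Pow(M, 2))), 2)
Add(Function('I')(126, Pow(148, -1)), 61158) = Add(Pow(Add(-1, Mul(Pow(148, -1), Pow(126, 2))), 2), 61158) = Add(Pow(Add(-1, Mul(Rational(1, 148), 15876)), 2), 61158) = Add(Pow(Add(-1, Rational(3969, 37)), 2), 61158) = Add(Pow(Rational(3932, 37), 2), 61158) = Add(Rational(15460624, 1369), 61158) = Rational(99185926, 1369)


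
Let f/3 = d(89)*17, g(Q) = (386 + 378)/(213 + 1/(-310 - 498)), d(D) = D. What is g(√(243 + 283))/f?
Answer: 617312/781175517 ≈ 0.00079023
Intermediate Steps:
g(Q) = 617312/172103 (g(Q) = 764/(213 + 1/(-808)) = 764/(213 - 1/808) = 764/(172103/808) = 764*(808/172103) = 617312/172103)
f = 4539 (f = 3*(89*17) = 3*1513 = 4539)
g(√(243 + 283))/f = (617312/172103)/4539 = (617312/172103)*(1/4539) = 617312/781175517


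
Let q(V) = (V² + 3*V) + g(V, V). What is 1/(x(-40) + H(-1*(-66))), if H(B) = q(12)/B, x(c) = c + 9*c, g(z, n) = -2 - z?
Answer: -33/13117 ≈ -0.0025158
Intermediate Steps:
x(c) = 10*c
q(V) = -2 + V² + 2*V (q(V) = (V² + 3*V) + (-2 - V) = -2 + V² + 2*V)
H(B) = 166/B (H(B) = (-2 + 12² + 2*12)/B = (-2 + 144 + 24)/B = 166/B)
1/(x(-40) + H(-1*(-66))) = 1/(10*(-40) + 166/((-1*(-66)))) = 1/(-400 + 166/66) = 1/(-400 + 166*(1/66)) = 1/(-400 + 83/33) = 1/(-13117/33) = -33/13117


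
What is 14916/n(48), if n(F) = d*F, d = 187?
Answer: 113/68 ≈ 1.6618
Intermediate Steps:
n(F) = 187*F
14916/n(48) = 14916/((187*48)) = 14916/8976 = 14916*(1/8976) = 113/68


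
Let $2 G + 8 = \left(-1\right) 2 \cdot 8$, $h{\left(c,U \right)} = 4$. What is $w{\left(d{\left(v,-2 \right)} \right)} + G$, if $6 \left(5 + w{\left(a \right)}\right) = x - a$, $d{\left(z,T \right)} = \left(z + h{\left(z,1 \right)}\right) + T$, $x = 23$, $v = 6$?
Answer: $- \frac{29}{2} \approx -14.5$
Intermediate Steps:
$d{\left(z,T \right)} = 4 + T + z$ ($d{\left(z,T \right)} = \left(z + 4\right) + T = \left(4 + z\right) + T = 4 + T + z$)
$G = -12$ ($G = -4 + \frac{\left(-1\right) 2 \cdot 8}{2} = -4 + \frac{\left(-2\right) 8}{2} = -4 + \frac{1}{2} \left(-16\right) = -4 - 8 = -12$)
$w{\left(a \right)} = - \frac{7}{6} - \frac{a}{6}$ ($w{\left(a \right)} = -5 + \frac{23 - a}{6} = -5 - \left(- \frac{23}{6} + \frac{a}{6}\right) = - \frac{7}{6} - \frac{a}{6}$)
$w{\left(d{\left(v,-2 \right)} \right)} + G = \left(- \frac{7}{6} - \frac{4 - 2 + 6}{6}\right) - 12 = \left(- \frac{7}{6} - \frac{4}{3}\right) - 12 = - \frac{5}{2} - 12 = - \frac{29}{2}$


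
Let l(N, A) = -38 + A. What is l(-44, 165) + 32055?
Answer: 32182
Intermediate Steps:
l(-44, 165) + 32055 = (-38 + 165) + 32055 = 127 + 32055 = 32182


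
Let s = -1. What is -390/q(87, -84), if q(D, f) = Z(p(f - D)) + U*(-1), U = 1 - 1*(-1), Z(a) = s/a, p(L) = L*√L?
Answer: 780032916/4000169 - 40014*I*√19/4000169 ≈ 195.0 - 0.043602*I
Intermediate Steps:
p(L) = L^(3/2)
Z(a) = -1/a
U = 2 (U = 1 + 1 = 2)
q(D, f) = -2 - 1/(f - D)^(3/2) (q(D, f) = -1/((f - D)^(3/2)) + 2*(-1) = -1/(f - D)^(3/2) - 2 = -2 - 1/(f - D)^(3/2))
-390/q(87, -84) = -390/(-2 - 1/(-84 - 1*87)^(3/2)) = -390/(-2 - 1/(-84 - 87)^(3/2)) = -390/(-2 - 1/(-171)^(3/2)) = -390/(-2 - I*√19/9747)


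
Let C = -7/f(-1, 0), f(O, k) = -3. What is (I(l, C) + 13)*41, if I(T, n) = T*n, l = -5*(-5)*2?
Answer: 15949/3 ≈ 5316.3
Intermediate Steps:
l = 50 (l = 25*2 = 50)
C = 7/3 (C = -7/(-3) = -7*(-⅓) = 7/3 ≈ 2.3333)
(I(l, C) + 13)*41 = (50*(7/3) + 13)*41 = (350/3 + 13)*41 = (389/3)*41 = 15949/3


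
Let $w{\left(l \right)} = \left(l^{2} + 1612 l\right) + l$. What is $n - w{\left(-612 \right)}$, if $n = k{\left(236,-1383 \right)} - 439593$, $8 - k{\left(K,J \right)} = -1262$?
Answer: $174289$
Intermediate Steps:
$k{\left(K,J \right)} = 1270$ ($k{\left(K,J \right)} = 8 - -1262 = 8 + 1262 = 1270$)
$n = -438323$ ($n = 1270 - 439593 = -438323$)
$w{\left(l \right)} = l^{2} + 1613 l$
$n - w{\left(-612 \right)} = -438323 - - 612 \left(1613 - 612\right) = -438323 - \left(-612\right) 1001 = -438323 - -612612 = -438323 + 612612 = 174289$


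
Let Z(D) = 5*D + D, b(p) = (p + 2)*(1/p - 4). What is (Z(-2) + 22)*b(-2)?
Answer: 0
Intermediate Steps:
b(p) = (-4 + 1/p)*(2 + p) (b(p) = (2 + p)*(-4 + 1/p) = (-4 + 1/p)*(2 + p))
Z(D) = 6*D
(Z(-2) + 22)*b(-2) = (6*(-2) + 22)*(-7 - 4*(-2) + 2/(-2)) = (-12 + 22)*(-7 + 8 + 2*(-1/2)) = 10*(-7 + 8 - 1) = 10*0 = 0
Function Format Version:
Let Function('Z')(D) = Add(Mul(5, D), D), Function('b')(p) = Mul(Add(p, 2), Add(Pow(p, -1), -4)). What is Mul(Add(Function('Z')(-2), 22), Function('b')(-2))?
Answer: 0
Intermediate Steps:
Function('b')(p) = Mul(Add(-4, Pow(p, -1)), Add(2, p)) (Function('b')(p) = Mul(Add(2, p), Add(-4, Pow(p, -1))) = Mul(Add(-4, Pow(p, -1)), Add(2, p)))
Function('Z')(D) = Mul(6, D)
Mul(Add(Function('Z')(-2), 22), Function('b')(-2)) = Mul(Add(Mul(6, -2), 22), Add(-7, Mul(-4, -2), Mul(2, Pow(-2, -1)))) = Mul(Add(-12, 22), Add(-7, 8, Mul(2, Rational(-1, 2)))) = Mul(10, Add(-7, 8, -1)) = Mul(10, 0) = 0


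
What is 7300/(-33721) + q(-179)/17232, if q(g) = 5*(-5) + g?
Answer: -11056057/48423356 ≈ -0.22832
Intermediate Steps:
q(g) = -25 + g
7300/(-33721) + q(-179)/17232 = 7300/(-33721) + (-25 - 179)/17232 = 7300*(-1/33721) - 204*1/17232 = -7300/33721 - 17/1436 = -11056057/48423356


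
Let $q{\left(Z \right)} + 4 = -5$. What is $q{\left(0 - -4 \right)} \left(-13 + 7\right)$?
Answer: $54$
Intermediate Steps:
$q{\left(Z \right)} = -9$ ($q{\left(Z \right)} = -4 - 5 = -9$)
$q{\left(0 - -4 \right)} \left(-13 + 7\right) = - 9 \left(-13 + 7\right) = \left(-9\right) \left(-6\right) = 54$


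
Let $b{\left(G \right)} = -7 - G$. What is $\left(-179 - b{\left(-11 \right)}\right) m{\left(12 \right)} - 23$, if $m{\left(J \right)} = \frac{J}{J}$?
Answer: $-206$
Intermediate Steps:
$m{\left(J \right)} = 1$
$\left(-179 - b{\left(-11 \right)}\right) m{\left(12 \right)} - 23 = \left(-179 - \left(-7 - -11\right)\right) 1 - 23 = \left(-179 - \left(-7 + 11\right)\right) 1 - 23 = \left(-179 - 4\right) 1 - 23 = \left(-183\right) 1 - 23 = -183 - 23 = -206$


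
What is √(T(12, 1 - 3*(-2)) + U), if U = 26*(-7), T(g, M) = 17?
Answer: I*√165 ≈ 12.845*I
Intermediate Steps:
U = -182
√(T(12, 1 - 3*(-2)) + U) = √(17 - 182) = √(-165) = I*√165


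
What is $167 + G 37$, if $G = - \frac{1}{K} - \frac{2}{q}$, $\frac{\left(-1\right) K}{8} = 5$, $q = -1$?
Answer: $\frac{9677}{40} \approx 241.93$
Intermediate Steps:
$K = -40$ ($K = \left(-8\right) 5 = -40$)
$G = \frac{81}{40}$ ($G = - \frac{1}{-40} - \frac{2}{-1} = \left(-1\right) \left(- \frac{1}{40}\right) - -2 = \frac{1}{40} + 2 = \frac{81}{40} \approx 2.025$)
$167 + G 37 = 167 + \frac{81}{40} \cdot 37 = 167 + \frac{2997}{40} = \frac{9677}{40}$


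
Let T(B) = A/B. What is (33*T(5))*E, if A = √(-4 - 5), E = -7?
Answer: -693*I/5 ≈ -138.6*I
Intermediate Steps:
A = 3*I (A = √(-9) = 3*I ≈ 3.0*I)
T(B) = 3*I/B (T(B) = (3*I)/B = 3*I/B)
(33*T(5))*E = (33*(3*I/5))*(-7) = (99*I/5)*(-7) = -693*I/5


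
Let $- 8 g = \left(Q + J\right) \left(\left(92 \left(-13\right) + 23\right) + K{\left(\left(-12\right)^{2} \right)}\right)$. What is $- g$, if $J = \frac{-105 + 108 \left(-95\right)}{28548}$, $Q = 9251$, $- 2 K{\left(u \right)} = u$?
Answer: $- \frac{36532060315}{25376} \approx -1.4396 \cdot 10^{6}$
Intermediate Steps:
$K{\left(u \right)} = - \frac{u}{2}$
$J = - \frac{3455}{9516}$ ($J = \left(-105 - 10260\right) \frac{1}{28548} = \left(-10365\right) \frac{1}{28548} = - \frac{3455}{9516} \approx -0.36307$)
$g = \frac{36532060315}{25376}$ ($g = - \frac{\left(9251 - \frac{3455}{9516}\right) \left(\left(92 \left(-13\right) + 23\right) - \frac{\left(-12\right)^{2}}{2}\right)}{8} = - \frac{\frac{88029061}{9516} \left(\left(-1196 + 23\right) - 72\right)}{8} = - \frac{\frac{88029061}{9516} \left(-1173 - 72\right)}{8} = - \frac{\frac{88029061}{9516} \left(-1245\right)}{8} = \left(- \frac{1}{8}\right) \left(- \frac{36532060315}{3172}\right) = \frac{36532060315}{25376} \approx 1.4396 \cdot 10^{6}$)
$- g = \left(-1\right) \frac{36532060315}{25376} = - \frac{36532060315}{25376}$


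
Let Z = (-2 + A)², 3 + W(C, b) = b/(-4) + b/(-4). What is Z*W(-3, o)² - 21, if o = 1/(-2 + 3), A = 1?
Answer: -35/4 ≈ -8.7500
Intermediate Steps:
o = 1 (o = 1/1 = 1)
W(C, b) = -3 - b/2 (W(C, b) = -3 + (b/(-4) + b/(-4)) = -3 + (b*(-¼) + b*(-¼)) = -3 + (-b/4 - b/4) = -3 - b/2)
Z = 1 (Z = (-2 + 1)² = (-1)² = 1)
Z*W(-3, o)² - 21 = 1*(-3 - ½*1)² - 21 = 1*(-3 - ½)² - 21 = 1*(-7/2)² - 21 = 1*(49/4) - 21 = 49/4 - 21 = -35/4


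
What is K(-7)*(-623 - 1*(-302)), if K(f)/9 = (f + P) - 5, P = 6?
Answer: 17334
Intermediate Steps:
K(f) = 9 + 9*f (K(f) = 9*((f + 6) - 5) = 9*((6 + f) - 5) = 9*(1 + f) = 9 + 9*f)
K(-7)*(-623 - 1*(-302)) = (9 + 9*(-7))*(-623 - 1*(-302)) = (9 - 63)*(-623 + 302) = -54*(-321) = 17334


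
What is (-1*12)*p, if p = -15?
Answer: 180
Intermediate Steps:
(-1*12)*p = -1*12*(-15) = -12*(-15) = 180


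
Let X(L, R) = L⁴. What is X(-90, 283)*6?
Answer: 393660000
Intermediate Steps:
X(-90, 283)*6 = (-90)⁴*6 = 65610000*6 = 393660000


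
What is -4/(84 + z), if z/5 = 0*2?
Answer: -1/21 ≈ -0.047619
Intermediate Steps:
z = 0 (z = 5*(0*2) = 5*0 = 0)
-4/(84 + z) = -4/(84 + 0) = -4/84 = (1/84)*(-4) = -1/21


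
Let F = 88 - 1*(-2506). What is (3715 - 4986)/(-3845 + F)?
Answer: 1271/1251 ≈ 1.0160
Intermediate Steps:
F = 2594 (F = 88 + 2506 = 2594)
(3715 - 4986)/(-3845 + F) = (3715 - 4986)/(-3845 + 2594) = -1271/(-1251) = -1271*(-1/1251) = 1271/1251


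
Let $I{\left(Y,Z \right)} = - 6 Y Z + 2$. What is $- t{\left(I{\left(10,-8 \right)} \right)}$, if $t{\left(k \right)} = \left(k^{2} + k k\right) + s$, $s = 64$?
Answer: $-464712$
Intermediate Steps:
$I{\left(Y,Z \right)} = 2 - 6 Y Z$ ($I{\left(Y,Z \right)} = - 6 Y Z + 2 = 2 - 6 Y Z$)
$t{\left(k \right)} = 64 + 2 k^{2}$ ($t{\left(k \right)} = \left(k^{2} + k k\right) + 64 = \left(k^{2} + k^{2}\right) + 64 = 2 k^{2} + 64 = 64 + 2 k^{2}$)
$- t{\left(I{\left(10,-8 \right)} \right)} = - (64 + 2 \left(2 - 60 \left(-8\right)\right)^{2}) = - (64 + 2 \left(2 + 480\right)^{2}) = - (64 + 2 \cdot 482^{2}) = - (64 + 2 \cdot 232324) = - (64 + 464648) = \left(-1\right) 464712 = -464712$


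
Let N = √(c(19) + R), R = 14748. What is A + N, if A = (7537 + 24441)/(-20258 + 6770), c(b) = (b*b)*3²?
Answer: -15989/6744 + √17997 ≈ 131.78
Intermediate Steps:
c(b) = 9*b² (c(b) = b²*9 = 9*b²)
A = -15989/6744 (A = 31978/(-13488) = 31978*(-1/13488) = -15989/6744 ≈ -2.3708)
N = √17997 (N = √(9*19² + 14748) = √(9*361 + 14748) = √(3249 + 14748) = √17997 ≈ 134.15)
A + N = -15989/6744 + √17997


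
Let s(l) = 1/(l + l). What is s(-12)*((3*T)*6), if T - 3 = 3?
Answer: -9/2 ≈ -4.5000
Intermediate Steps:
T = 6 (T = 3 + 3 = 6)
s(l) = 1/(2*l)
s(-12)*((3*T)*6) = ((1/2)/(-12))*((3*6)*6) = ((1/2)*(-1/12))*(18*6) = -1/24*108 = -9/2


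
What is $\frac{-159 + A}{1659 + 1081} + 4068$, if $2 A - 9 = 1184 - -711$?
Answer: $\frac{11147113}{2740} \approx 4068.3$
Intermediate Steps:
$A = 952$ ($A = \frac{9}{2} + \frac{1184 - -711}{2} = \frac{9}{2} + \frac{1184 + 711}{2} = \frac{9}{2} + \frac{1}{2} \cdot 1895 = \frac{9}{2} + \frac{1895}{2} = 952$)
$\frac{-159 + A}{1659 + 1081} + 4068 = \frac{-159 + 952}{1659 + 1081} + 4068 = \frac{793}{2740} + 4068 = \frac{11147113}{2740}$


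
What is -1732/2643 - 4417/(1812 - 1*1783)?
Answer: -11724359/76647 ≈ -152.97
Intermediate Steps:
-1732/2643 - 4417/(1812 - 1*1783) = -1732*1/2643 - 4417/(1812 - 1783) = -1732/2643 - 4417/29 = -11724359/76647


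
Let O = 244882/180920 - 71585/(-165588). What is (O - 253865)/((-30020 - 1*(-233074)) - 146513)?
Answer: -237665003397862/52933297176855 ≈ -4.4899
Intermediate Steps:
O = 1671896213/936193155 (O = 244882*(1/180920) - 71585*(-1/165588) = 122441/90460 + 71585/165588 = 1671896213/936193155 ≈ 1.7858)
(O - 253865)/((-30020 - 1*(-233074)) - 146513) = (1671896213/936193155 - 253865)/((-30020 - 1*(-233074)) - 146513) = -237665003397862/(936193155*((-30020 + 233074) - 146513)) = -237665003397862/(936193155*(203054 - 146513)) = -237665003397862/936193155/56541 = -237665003397862/936193155*1/56541 = -237665003397862/52933297176855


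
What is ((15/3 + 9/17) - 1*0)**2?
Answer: 8836/289 ≈ 30.574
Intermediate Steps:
((15/3 + 9/17) - 1*0)**2 = ((15*(1/3) + 9*(1/17)) + 0)**2 = ((5 + 9/17) + 0)**2 = (94/17 + 0)**2 = (94/17)**2 = 8836/289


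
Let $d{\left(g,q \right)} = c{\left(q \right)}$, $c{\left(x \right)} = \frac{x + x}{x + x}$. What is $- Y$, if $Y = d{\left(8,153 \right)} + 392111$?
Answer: $-392112$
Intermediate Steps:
$c{\left(x \right)} = 1$ ($c{\left(x \right)} = \frac{2 x}{2 x} = 2 x \frac{1}{2 x} = 1$)
$d{\left(g,q \right)} = 1$
$Y = 392112$ ($Y = 1 + 392111 = 392112$)
$- Y = \left(-1\right) 392112 = -392112$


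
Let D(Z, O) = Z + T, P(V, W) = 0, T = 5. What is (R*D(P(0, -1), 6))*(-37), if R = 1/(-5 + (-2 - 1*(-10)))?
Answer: -185/3 ≈ -61.667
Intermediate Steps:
R = 1/3 (R = 1/(-5 + (-2 + 10)) = 1/(-5 + 8) = 1/3 ≈ 0.33333)
D(Z, O) = 5 + Z (D(Z, O) = Z + 5 = 5 + Z)
(R*D(P(0, -1), 6))*(-37) = ((5 + 0)/3)*(-37) = ((1/3)*5)*(-37) = (5/3)*(-37) = -185/3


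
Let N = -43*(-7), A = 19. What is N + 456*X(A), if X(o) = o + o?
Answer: 17629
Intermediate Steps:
N = 301
X(o) = 2*o
N + 456*X(A) = 301 + 456*(2*19) = 301 + 456*38 = 301 + 17328 = 17629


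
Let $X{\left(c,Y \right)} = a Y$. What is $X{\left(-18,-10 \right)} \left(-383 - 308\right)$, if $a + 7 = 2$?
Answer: $-34550$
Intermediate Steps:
$a = -5$ ($a = -7 + 2 = -5$)
$X{\left(c,Y \right)} = - 5 Y$
$X{\left(-18,-10 \right)} \left(-383 - 308\right) = \left(-5\right) \left(-10\right) \left(-383 - 308\right) = 50 \left(-691\right) = -34550$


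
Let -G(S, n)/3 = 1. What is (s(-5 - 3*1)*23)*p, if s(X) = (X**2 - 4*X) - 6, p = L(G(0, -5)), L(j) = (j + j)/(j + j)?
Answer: 2070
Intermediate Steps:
G(S, n) = -3 (G(S, n) = -3*1 = -3)
L(j) = 1 (L(j) = (2*j)/((2*j)) = (2*j)*(1/(2*j)) = 1)
p = 1
s(X) = -6 + X**2 - 4*X
(s(-5 - 3*1)*23)*p = ((-6 + (-5 - 3*1)**2 - 4*(-5 - 3*1))*23)*1 = ((-6 + (-5 - 3)**2 - 4*(-5 - 3))*23)*1 = ((-6 + (-8)**2 - 4*(-8))*23)*1 = ((-6 + 64 + 32)*23)*1 = (90*23)*1 = 2070*1 = 2070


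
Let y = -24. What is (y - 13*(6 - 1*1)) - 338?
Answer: -427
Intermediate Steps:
(y - 13*(6 - 1*1)) - 338 = (-24 - 13*(6 - 1*1)) - 338 = (-24 - 13*(6 - 1)) - 338 = (-24 - 13*5) - 338 = (-24 - 65) - 338 = -89 - 338 = -427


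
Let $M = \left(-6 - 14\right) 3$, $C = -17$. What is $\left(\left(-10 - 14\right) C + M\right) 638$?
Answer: $222024$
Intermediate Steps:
$M = -60$ ($M = \left(-6 - 14\right) 3 = \left(-20\right) 3 = -60$)
$\left(\left(-10 - 14\right) C + M\right) 638 = \left(\left(-10 - 14\right) \left(-17\right) - 60\right) 638 = \left(\left(-24\right) \left(-17\right) - 60\right) 638 = \left(408 - 60\right) 638 = 348 \cdot 638 = 222024$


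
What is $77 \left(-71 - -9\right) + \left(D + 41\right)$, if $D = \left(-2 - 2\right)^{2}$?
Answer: $-4717$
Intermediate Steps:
$D = 16$ ($D = \left(-4\right)^{2} = 16$)
$77 \left(-71 - -9\right) + \left(D + 41\right) = 77 \left(-71 - -9\right) + \left(16 + 41\right) = 77 \left(-71 + 9\right) + 57 = 77 \left(-62\right) + 57 = -4774 + 57 = -4717$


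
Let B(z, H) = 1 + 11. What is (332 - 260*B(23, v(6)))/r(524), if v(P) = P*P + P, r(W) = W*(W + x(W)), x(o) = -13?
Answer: -697/66941 ≈ -0.010412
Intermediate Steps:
r(W) = W*(-13 + W) (r(W) = W*(W - 13) = W*(-13 + W))
v(P) = P + P**2 (v(P) = P**2 + P = P + P**2)
B(z, H) = 12
(332 - 260*B(23, v(6)))/r(524) = (332 - 260*12)/((524*(-13 + 524))) = (332 - 3120)/((524*511)) = -2788/267764 = -2788*1/267764 = -697/66941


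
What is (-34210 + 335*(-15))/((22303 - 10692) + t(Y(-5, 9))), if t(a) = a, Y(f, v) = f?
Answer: -5605/1658 ≈ -3.3806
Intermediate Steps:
(-34210 + 335*(-15))/((22303 - 10692) + t(Y(-5, 9))) = (-34210 + 335*(-15))/((22303 - 10692) - 5) = (-34210 - 5025)/(11611 - 5) = -39235/11606 = -39235*1/11606 = -5605/1658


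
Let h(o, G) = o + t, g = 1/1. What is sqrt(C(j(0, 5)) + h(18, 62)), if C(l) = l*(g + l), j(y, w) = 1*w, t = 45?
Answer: sqrt(93) ≈ 9.6436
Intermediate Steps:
g = 1
h(o, G) = 45 + o (h(o, G) = o + 45 = 45 + o)
j(y, w) = w
C(l) = l*(1 + l)
sqrt(C(j(0, 5)) + h(18, 62)) = sqrt(5*(1 + 5) + (45 + 18)) = sqrt(5*6 + 63) = sqrt(30 + 63) = sqrt(93)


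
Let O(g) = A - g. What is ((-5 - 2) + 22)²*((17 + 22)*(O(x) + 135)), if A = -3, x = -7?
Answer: 1219725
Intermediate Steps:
O(g) = -3 - g
((-5 - 2) + 22)²*((17 + 22)*(O(x) + 135)) = ((-5 - 2) + 22)²*((17 + 22)*((-3 - 1*(-7)) + 135)) = (-7 + 22)²*(39*((-3 + 7) + 135)) = 15²*(39*(4 + 135)) = 225*(39*139) = 225*5421 = 1219725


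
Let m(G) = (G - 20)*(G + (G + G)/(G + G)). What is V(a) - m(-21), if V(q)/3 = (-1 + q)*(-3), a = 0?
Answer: -811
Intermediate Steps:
m(G) = (1 + G)*(-20 + G) (m(G) = (-20 + G)*(G + (2*G)/((2*G))) = (-20 + G)*(G + (2*G)*(1/(2*G))) = (-20 + G)*(G + 1) = (-20 + G)*(1 + G) = (1 + G)*(-20 + G))
V(q) = 9 - 9*q (V(q) = 3*((-1 + q)*(-3)) = 3*(3 - 3*q) = 9 - 9*q)
V(a) - m(-21) = (9 - 9*0) - (-20 + (-21)**2 - 19*(-21)) = (9 + 0) - (-20 + 441 + 399) = 9 - 1*820 = 9 - 820 = -811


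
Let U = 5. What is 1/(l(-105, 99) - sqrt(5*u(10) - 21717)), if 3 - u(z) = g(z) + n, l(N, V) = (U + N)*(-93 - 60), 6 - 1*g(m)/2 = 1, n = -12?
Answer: 225/3442819 + I*sqrt(5423)/117055846 ≈ 6.5353e-5 + 6.2911e-7*I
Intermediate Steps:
g(m) = 10 (g(m) = 12 - 2*1 = 12 - 2 = 10)
l(N, V) = -765 - 153*N (l(N, V) = (5 + N)*(-93 - 60) = (5 + N)*(-153) = -765 - 153*N)
u(z) = 5 (u(z) = 3 - (10 - 12) = 3 - 1*(-2) = 3 + 2 = 5)
1/(l(-105, 99) - sqrt(5*u(10) - 21717)) = 1/((-765 - 153*(-105)) - sqrt(5*5 - 21717)) = 1/((-765 + 16065) - sqrt(25 - 21717)) = 1/(15300 - sqrt(-21692)) = 1/(15300 - 2*I*sqrt(5423))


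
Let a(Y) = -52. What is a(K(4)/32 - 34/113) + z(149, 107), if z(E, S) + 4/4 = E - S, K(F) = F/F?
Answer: -11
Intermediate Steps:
K(F) = 1
z(E, S) = -1 + E - S (z(E, S) = -1 + (E - S) = -1 + E - S)
a(K(4)/32 - 34/113) + z(149, 107) = -52 + (-1 + 149 - 1*107) = -52 + (-1 + 149 - 107) = -52 + 41 = -11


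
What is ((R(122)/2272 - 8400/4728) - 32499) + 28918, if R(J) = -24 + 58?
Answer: -801793403/223792 ≈ -3582.8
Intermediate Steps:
R(J) = 34
((R(122)/2272 - 8400/4728) - 32499) + 28918 = ((34/2272 - 8400/4728) - 32499) + 28918 = ((34*(1/2272) - 8400*1/4728) - 32499) + 28918 = ((17/1136 - 350/197) - 32499) + 28918 = (-394251/223792 - 32499) + 28918 = -7273410459/223792 + 28918 = -801793403/223792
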